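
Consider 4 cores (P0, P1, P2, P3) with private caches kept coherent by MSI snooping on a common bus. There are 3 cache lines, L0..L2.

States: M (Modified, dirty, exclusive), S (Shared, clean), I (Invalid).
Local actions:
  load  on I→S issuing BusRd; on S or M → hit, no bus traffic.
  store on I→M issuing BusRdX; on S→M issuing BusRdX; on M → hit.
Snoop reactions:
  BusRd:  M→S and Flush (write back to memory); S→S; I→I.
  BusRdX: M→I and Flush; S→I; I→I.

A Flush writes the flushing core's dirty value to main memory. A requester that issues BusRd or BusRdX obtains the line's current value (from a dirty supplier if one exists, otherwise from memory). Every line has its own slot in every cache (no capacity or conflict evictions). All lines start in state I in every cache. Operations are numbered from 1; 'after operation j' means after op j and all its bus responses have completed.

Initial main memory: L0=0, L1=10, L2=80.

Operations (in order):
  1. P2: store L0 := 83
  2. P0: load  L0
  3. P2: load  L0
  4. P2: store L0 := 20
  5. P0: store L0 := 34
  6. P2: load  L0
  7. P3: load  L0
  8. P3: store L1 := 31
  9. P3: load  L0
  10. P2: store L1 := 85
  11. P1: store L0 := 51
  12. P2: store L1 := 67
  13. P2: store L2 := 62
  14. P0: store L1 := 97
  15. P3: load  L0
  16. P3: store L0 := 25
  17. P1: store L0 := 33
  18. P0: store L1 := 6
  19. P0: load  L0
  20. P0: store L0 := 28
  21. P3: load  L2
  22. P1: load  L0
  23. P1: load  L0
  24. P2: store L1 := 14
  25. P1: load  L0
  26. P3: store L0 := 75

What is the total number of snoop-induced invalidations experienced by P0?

invalidations = 4

step 1: P2: store L0 := 83  ⟶  IIMI  (L0)  txn=BusRdX  M[L0]=0
step 2: P0: load  L0  ⟶  SISI  (L0)  txn=BusRd+Flush  M[L0]=83
step 3: P2: load  L0  ⟶  SISI  (L0)  txn=∅  M[L0]=83
step 4: P2: store L0 := 20  ⟶  IIMI  (L0)  txn=BusRdX  M[L0]=83
step 5: P0: store L0 := 34  ⟶  MIII  (L0)  txn=BusRdX+Flush  M[L0]=20
step 6: P2: load  L0  ⟶  SISI  (L0)  txn=BusRd+Flush  M[L0]=34
step 7: P3: load  L0  ⟶  SISS  (L0)  txn=BusRd  M[L0]=34
step 8: P3: store L1 := 31  ⟶  IIIM  (L1)  txn=BusRdX  M[L1]=10
step 9: P3: load  L0  ⟶  SISS  (L0)  txn=∅  M[L0]=34
step 10: P2: store L1 := 85  ⟶  IIMI  (L1)  txn=BusRdX+Flush  M[L1]=31
step 11: P1: store L0 := 51  ⟶  IMII  (L0)  txn=BusRdX  M[L0]=34
step 12: P2: store L1 := 67  ⟶  IIMI  (L1)  txn=∅  M[L1]=31
step 13: P2: store L2 := 62  ⟶  IIMI  (L2)  txn=BusRdX  M[L2]=80
step 14: P0: store L1 := 97  ⟶  MIII  (L1)  txn=BusRdX+Flush  M[L1]=67
step 15: P3: load  L0  ⟶  ISIS  (L0)  txn=BusRd+Flush  M[L0]=51
step 16: P3: store L0 := 25  ⟶  IIIM  (L0)  txn=BusRdX  M[L0]=51
step 17: P1: store L0 := 33  ⟶  IMII  (L0)  txn=BusRdX+Flush  M[L0]=25
step 18: P0: store L1 := 6  ⟶  MIII  (L1)  txn=∅  M[L1]=67
step 19: P0: load  L0  ⟶  SSII  (L0)  txn=BusRd+Flush  M[L0]=33
step 20: P0: store L0 := 28  ⟶  MIII  (L0)  txn=BusRdX  M[L0]=33
step 21: P3: load  L2  ⟶  IISS  (L2)  txn=BusRd+Flush  M[L2]=62
step 22: P1: load  L0  ⟶  SSII  (L0)  txn=BusRd+Flush  M[L0]=28
step 23: P1: load  L0  ⟶  SSII  (L0)  txn=∅  M[L0]=28
step 24: P2: store L1 := 14  ⟶  IIMI  (L1)  txn=BusRdX+Flush  M[L1]=6
step 25: P1: load  L0  ⟶  SSII  (L0)  txn=∅  M[L0]=28
step 26: P3: store L0 := 75  ⟶  IIIM  (L0)  txn=BusRdX  M[L0]=28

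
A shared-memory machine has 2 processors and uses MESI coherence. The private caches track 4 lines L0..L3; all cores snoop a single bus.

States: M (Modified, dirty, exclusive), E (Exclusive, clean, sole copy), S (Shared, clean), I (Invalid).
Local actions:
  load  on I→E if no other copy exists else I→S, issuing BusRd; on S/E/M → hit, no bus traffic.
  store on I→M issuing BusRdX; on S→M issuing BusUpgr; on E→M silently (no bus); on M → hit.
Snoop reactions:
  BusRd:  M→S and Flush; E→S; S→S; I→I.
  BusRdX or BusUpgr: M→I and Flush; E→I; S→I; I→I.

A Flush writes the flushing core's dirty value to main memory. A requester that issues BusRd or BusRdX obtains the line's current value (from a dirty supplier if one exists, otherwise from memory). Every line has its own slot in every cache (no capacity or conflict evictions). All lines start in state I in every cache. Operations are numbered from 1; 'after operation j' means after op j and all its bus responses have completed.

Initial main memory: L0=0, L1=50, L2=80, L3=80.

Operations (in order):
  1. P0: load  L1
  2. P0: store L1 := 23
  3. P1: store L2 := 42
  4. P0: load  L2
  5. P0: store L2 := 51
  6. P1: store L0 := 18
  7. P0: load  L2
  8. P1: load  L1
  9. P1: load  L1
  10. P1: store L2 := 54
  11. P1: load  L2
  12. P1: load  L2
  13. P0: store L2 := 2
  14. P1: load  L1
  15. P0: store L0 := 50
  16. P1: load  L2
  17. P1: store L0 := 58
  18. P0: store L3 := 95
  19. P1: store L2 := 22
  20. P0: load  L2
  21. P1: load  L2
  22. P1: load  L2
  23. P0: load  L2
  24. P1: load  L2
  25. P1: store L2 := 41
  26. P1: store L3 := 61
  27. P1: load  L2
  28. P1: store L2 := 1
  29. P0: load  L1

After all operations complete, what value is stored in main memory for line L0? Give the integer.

memory[L0] = 50

[1] P0: load  L1 | P0:E(50), P1:I | bus: BusRd
[2] P0: store L1 := 23 | P0:M(23), P1:I | bus: none
[3] P1: store L2 := 42 | P0:I, P1:M(42) | bus: BusRdX
[4] P0: load  L2 | P0:S(42), P1:S(42) | bus: BusRd,Flush
[5] P0: store L2 := 51 | P0:M(51), P1:I | bus: BusUpgr
[6] P1: store L0 := 18 | P0:I, P1:M(18) | bus: BusRdX
[7] P0: load  L2 | P0:M(51), P1:I | bus: none
[8] P1: load  L1 | P0:S(23), P1:S(23) | bus: BusRd,Flush
[9] P1: load  L1 | P0:S(23), P1:S(23) | bus: none
[10] P1: store L2 := 54 | P0:I, P1:M(54) | bus: BusRdX,Flush
[11] P1: load  L2 | P0:I, P1:M(54) | bus: none
[12] P1: load  L2 | P0:I, P1:M(54) | bus: none
[13] P0: store L2 := 2 | P0:M(2), P1:I | bus: BusRdX,Flush
[14] P1: load  L1 | P0:S(23), P1:S(23) | bus: none
[15] P0: store L0 := 50 | P0:M(50), P1:I | bus: BusRdX,Flush
[16] P1: load  L2 | P0:S(2), P1:S(2) | bus: BusRd,Flush
[17] P1: store L0 := 58 | P0:I, P1:M(58) | bus: BusRdX,Flush
[18] P0: store L3 := 95 | P0:M(95), P1:I | bus: BusRdX
[19] P1: store L2 := 22 | P0:I, P1:M(22) | bus: BusUpgr
[20] P0: load  L2 | P0:S(22), P1:S(22) | bus: BusRd,Flush
[21] P1: load  L2 | P0:S(22), P1:S(22) | bus: none
[22] P1: load  L2 | P0:S(22), P1:S(22) | bus: none
[23] P0: load  L2 | P0:S(22), P1:S(22) | bus: none
[24] P1: load  L2 | P0:S(22), P1:S(22) | bus: none
[25] P1: store L2 := 41 | P0:I, P1:M(41) | bus: BusUpgr
[26] P1: store L3 := 61 | P0:I, P1:M(61) | bus: BusRdX,Flush
[27] P1: load  L2 | P0:I, P1:M(41) | bus: none
[28] P1: store L2 := 1 | P0:I, P1:M(1) | bus: none
[29] P0: load  L1 | P0:S(23), P1:S(23) | bus: none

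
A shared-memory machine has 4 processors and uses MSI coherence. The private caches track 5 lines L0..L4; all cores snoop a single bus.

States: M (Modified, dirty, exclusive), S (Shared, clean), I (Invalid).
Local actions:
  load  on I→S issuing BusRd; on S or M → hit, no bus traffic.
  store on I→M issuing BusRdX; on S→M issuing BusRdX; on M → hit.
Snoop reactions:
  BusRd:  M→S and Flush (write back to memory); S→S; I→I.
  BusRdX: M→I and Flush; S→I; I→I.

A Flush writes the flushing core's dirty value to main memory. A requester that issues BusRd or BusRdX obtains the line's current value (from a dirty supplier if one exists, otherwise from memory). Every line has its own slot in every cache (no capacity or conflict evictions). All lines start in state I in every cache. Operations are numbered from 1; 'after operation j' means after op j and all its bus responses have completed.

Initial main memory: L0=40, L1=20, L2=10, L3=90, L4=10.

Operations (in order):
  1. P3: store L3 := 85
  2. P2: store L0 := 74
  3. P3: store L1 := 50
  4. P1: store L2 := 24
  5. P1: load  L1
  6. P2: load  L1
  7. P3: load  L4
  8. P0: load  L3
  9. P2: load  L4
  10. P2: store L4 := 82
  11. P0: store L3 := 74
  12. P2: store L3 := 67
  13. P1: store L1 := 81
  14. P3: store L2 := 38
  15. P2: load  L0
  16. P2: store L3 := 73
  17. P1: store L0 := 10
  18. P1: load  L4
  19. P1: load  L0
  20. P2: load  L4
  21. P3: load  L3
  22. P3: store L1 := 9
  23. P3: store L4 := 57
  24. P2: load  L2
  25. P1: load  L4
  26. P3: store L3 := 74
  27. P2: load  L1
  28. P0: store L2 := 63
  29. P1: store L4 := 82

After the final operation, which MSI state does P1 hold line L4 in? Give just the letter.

step 1: P3: store L3 := 85  ⟶  IIIM  (L3)  txn=BusRdX  M[L3]=90
step 2: P2: store L0 := 74  ⟶  IIMI  (L0)  txn=BusRdX  M[L0]=40
step 3: P3: store L1 := 50  ⟶  IIIM  (L1)  txn=BusRdX  M[L1]=20
step 4: P1: store L2 := 24  ⟶  IMII  (L2)  txn=BusRdX  M[L2]=10
step 5: P1: load  L1  ⟶  ISIS  (L1)  txn=BusRd+Flush  M[L1]=50
step 6: P2: load  L1  ⟶  ISSS  (L1)  txn=BusRd  M[L1]=50
step 7: P3: load  L4  ⟶  IIIS  (L4)  txn=BusRd  M[L4]=10
step 8: P0: load  L3  ⟶  SIIS  (L3)  txn=BusRd+Flush  M[L3]=85
step 9: P2: load  L4  ⟶  IISS  (L4)  txn=BusRd  M[L4]=10
step 10: P2: store L4 := 82  ⟶  IIMI  (L4)  txn=BusRdX  M[L4]=10
step 11: P0: store L3 := 74  ⟶  MIII  (L3)  txn=BusRdX  M[L3]=85
step 12: P2: store L3 := 67  ⟶  IIMI  (L3)  txn=BusRdX+Flush  M[L3]=74
step 13: P1: store L1 := 81  ⟶  IMII  (L1)  txn=BusRdX  M[L1]=50
step 14: P3: store L2 := 38  ⟶  IIIM  (L2)  txn=BusRdX+Flush  M[L2]=24
step 15: P2: load  L0  ⟶  IIMI  (L0)  txn=∅  M[L0]=40
step 16: P2: store L3 := 73  ⟶  IIMI  (L3)  txn=∅  M[L3]=74
step 17: P1: store L0 := 10  ⟶  IMII  (L0)  txn=BusRdX+Flush  M[L0]=74
step 18: P1: load  L4  ⟶  ISSI  (L4)  txn=BusRd+Flush  M[L4]=82
step 19: P1: load  L0  ⟶  IMII  (L0)  txn=∅  M[L0]=74
step 20: P2: load  L4  ⟶  ISSI  (L4)  txn=∅  M[L4]=82
step 21: P3: load  L3  ⟶  IISS  (L3)  txn=BusRd+Flush  M[L3]=73
step 22: P3: store L1 := 9  ⟶  IIIM  (L1)  txn=BusRdX+Flush  M[L1]=81
step 23: P3: store L4 := 57  ⟶  IIIM  (L4)  txn=BusRdX  M[L4]=82
step 24: P2: load  L2  ⟶  IISS  (L2)  txn=BusRd+Flush  M[L2]=38
step 25: P1: load  L4  ⟶  ISIS  (L4)  txn=BusRd+Flush  M[L4]=57
step 26: P3: store L3 := 74  ⟶  IIIM  (L3)  txn=BusRdX  M[L3]=73
step 27: P2: load  L1  ⟶  IISS  (L1)  txn=BusRd+Flush  M[L1]=9
step 28: P0: store L2 := 63  ⟶  MIII  (L2)  txn=BusRdX  M[L2]=38
step 29: P1: store L4 := 82  ⟶  IMII  (L4)  txn=BusRdX  M[L4]=57

state = M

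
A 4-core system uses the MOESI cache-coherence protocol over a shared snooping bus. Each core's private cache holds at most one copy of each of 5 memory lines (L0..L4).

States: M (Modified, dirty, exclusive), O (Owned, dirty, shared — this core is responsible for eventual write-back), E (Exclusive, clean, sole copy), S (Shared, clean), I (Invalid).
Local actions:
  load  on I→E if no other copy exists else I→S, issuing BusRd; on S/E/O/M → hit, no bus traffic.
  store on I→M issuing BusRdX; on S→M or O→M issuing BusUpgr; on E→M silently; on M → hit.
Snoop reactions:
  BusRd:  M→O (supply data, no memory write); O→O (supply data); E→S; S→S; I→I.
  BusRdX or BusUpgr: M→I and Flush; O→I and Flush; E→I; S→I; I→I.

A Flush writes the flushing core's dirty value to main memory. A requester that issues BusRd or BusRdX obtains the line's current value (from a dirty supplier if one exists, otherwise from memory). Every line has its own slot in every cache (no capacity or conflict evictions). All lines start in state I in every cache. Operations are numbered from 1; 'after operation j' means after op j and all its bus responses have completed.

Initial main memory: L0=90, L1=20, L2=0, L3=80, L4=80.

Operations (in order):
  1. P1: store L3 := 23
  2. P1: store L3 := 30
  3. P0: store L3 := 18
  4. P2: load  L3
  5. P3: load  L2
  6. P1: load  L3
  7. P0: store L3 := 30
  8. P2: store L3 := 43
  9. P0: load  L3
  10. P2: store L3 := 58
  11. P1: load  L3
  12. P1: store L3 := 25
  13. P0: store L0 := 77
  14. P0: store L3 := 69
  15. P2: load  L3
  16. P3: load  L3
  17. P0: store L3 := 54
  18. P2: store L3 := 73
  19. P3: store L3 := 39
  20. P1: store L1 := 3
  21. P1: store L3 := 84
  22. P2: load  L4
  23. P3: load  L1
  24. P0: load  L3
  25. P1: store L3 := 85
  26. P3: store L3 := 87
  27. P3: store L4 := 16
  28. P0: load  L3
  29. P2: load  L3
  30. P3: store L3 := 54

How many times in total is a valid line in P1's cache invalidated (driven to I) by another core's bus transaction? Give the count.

1. P1: store L3 := 23  bus=[BusRdX]  L3: P0=I P1=M P2=I P3=I  mem[L3]=80
2. P1: store L3 := 30  bus=[-]  L3: P0=I P1=M P2=I P3=I  mem[L3]=80
3. P0: store L3 := 18  bus=[BusRdX,Flush]  L3: P0=M P1=I P2=I P3=I  mem[L3]=30
4. P2: load  L3  bus=[BusRd]  L3: P0=O P1=I P2=S P3=I  mem[L3]=30
5. P3: load  L2  bus=[BusRd]  L2: P0=I P1=I P2=I P3=E  mem[L2]=0
6. P1: load  L3  bus=[BusRd]  L3: P0=O P1=S P2=S P3=I  mem[L3]=30
7. P0: store L3 := 30  bus=[BusUpgr]  L3: P0=M P1=I P2=I P3=I  mem[L3]=30
8. P2: store L3 := 43  bus=[BusRdX,Flush]  L3: P0=I P1=I P2=M P3=I  mem[L3]=30
9. P0: load  L3  bus=[BusRd]  L3: P0=S P1=I P2=O P3=I  mem[L3]=30
10. P2: store L3 := 58  bus=[BusUpgr]  L3: P0=I P1=I P2=M P3=I  mem[L3]=30
11. P1: load  L3  bus=[BusRd]  L3: P0=I P1=S P2=O P3=I  mem[L3]=30
12. P1: store L3 := 25  bus=[BusUpgr,Flush]  L3: P0=I P1=M P2=I P3=I  mem[L3]=58
13. P0: store L0 := 77  bus=[BusRdX]  L0: P0=M P1=I P2=I P3=I  mem[L0]=90
14. P0: store L3 := 69  bus=[BusRdX,Flush]  L3: P0=M P1=I P2=I P3=I  mem[L3]=25
15. P2: load  L3  bus=[BusRd]  L3: P0=O P1=I P2=S P3=I  mem[L3]=25
16. P3: load  L3  bus=[BusRd]  L3: P0=O P1=I P2=S P3=S  mem[L3]=25
17. P0: store L3 := 54  bus=[BusUpgr]  L3: P0=M P1=I P2=I P3=I  mem[L3]=25
18. P2: store L3 := 73  bus=[BusRdX,Flush]  L3: P0=I P1=I P2=M P3=I  mem[L3]=54
19. P3: store L3 := 39  bus=[BusRdX,Flush]  L3: P0=I P1=I P2=I P3=M  mem[L3]=73
20. P1: store L1 := 3  bus=[BusRdX]  L1: P0=I P1=M P2=I P3=I  mem[L1]=20
21. P1: store L3 := 84  bus=[BusRdX,Flush]  L3: P0=I P1=M P2=I P3=I  mem[L3]=39
22. P2: load  L4  bus=[BusRd]  L4: P0=I P1=I P2=E P3=I  mem[L4]=80
23. P3: load  L1  bus=[BusRd]  L1: P0=I P1=O P2=I P3=S  mem[L1]=20
24. P0: load  L3  bus=[BusRd]  L3: P0=S P1=O P2=I P3=I  mem[L3]=39
25. P1: store L3 := 85  bus=[BusUpgr]  L3: P0=I P1=M P2=I P3=I  mem[L3]=39
26. P3: store L3 := 87  bus=[BusRdX,Flush]  L3: P0=I P1=I P2=I P3=M  mem[L3]=85
27. P3: store L4 := 16  bus=[BusRdX]  L4: P0=I P1=I P2=I P3=M  mem[L4]=80
28. P0: load  L3  bus=[BusRd]  L3: P0=S P1=I P2=I P3=O  mem[L3]=85
29. P2: load  L3  bus=[BusRd]  L3: P0=S P1=I P2=S P3=O  mem[L3]=85
30. P3: store L3 := 54  bus=[BusUpgr]  L3: P0=I P1=I P2=I P3=M  mem[L3]=85

invalidations = 4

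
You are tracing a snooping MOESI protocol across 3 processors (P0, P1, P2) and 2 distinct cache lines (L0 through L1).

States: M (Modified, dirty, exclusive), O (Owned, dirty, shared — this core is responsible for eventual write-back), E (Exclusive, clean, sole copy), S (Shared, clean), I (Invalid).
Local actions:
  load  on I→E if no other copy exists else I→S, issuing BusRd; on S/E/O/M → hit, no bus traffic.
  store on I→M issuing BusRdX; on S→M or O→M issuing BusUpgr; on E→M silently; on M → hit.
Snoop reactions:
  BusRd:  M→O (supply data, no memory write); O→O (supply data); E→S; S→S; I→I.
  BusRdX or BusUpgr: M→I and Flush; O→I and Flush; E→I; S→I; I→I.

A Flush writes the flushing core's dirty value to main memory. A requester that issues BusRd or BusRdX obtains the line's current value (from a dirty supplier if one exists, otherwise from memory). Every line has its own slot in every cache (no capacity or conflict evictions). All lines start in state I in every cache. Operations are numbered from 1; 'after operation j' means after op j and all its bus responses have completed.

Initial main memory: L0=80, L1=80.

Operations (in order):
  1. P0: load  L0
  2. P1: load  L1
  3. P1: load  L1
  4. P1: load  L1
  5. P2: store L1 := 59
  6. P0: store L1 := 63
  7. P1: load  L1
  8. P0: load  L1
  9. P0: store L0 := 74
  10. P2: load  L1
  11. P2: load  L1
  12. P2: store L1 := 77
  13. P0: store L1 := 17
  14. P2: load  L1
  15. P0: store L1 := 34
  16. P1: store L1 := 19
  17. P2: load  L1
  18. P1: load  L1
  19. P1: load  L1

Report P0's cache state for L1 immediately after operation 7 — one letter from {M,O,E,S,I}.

step 1: P0: load  L0  ⟶  EII  (L0)  txn=BusRd  M[L0]=80
step 2: P1: load  L1  ⟶  IEI  (L1)  txn=BusRd  M[L1]=80
step 3: P1: load  L1  ⟶  IEI  (L1)  txn=∅  M[L1]=80
step 4: P1: load  L1  ⟶  IEI  (L1)  txn=∅  M[L1]=80
step 5: P2: store L1 := 59  ⟶  IIM  (L1)  txn=BusRdX  M[L1]=80
step 6: P0: store L1 := 63  ⟶  MII  (L1)  txn=BusRdX+Flush  M[L1]=59
step 7: P1: load  L1  ⟶  OSI  (L1)  txn=BusRd  M[L1]=59
step 8: P0: load  L1  ⟶  OSI  (L1)  txn=∅  M[L1]=59
step 9: P0: store L0 := 74  ⟶  MII  (L0)  txn=∅  M[L0]=80
step 10: P2: load  L1  ⟶  OSS  (L1)  txn=BusRd  M[L1]=59
step 11: P2: load  L1  ⟶  OSS  (L1)  txn=∅  M[L1]=59
step 12: P2: store L1 := 77  ⟶  IIM  (L1)  txn=BusUpgr+Flush  M[L1]=63
step 13: P0: store L1 := 17  ⟶  MII  (L1)  txn=BusRdX+Flush  M[L1]=77
step 14: P2: load  L1  ⟶  OIS  (L1)  txn=BusRd  M[L1]=77
step 15: P0: store L1 := 34  ⟶  MII  (L1)  txn=BusUpgr  M[L1]=77
step 16: P1: store L1 := 19  ⟶  IMI  (L1)  txn=BusRdX+Flush  M[L1]=34
step 17: P2: load  L1  ⟶  IOS  (L1)  txn=BusRd  M[L1]=34
step 18: P1: load  L1  ⟶  IOS  (L1)  txn=∅  M[L1]=34
step 19: P1: load  L1  ⟶  IOS  (L1)  txn=∅  M[L1]=34

state = O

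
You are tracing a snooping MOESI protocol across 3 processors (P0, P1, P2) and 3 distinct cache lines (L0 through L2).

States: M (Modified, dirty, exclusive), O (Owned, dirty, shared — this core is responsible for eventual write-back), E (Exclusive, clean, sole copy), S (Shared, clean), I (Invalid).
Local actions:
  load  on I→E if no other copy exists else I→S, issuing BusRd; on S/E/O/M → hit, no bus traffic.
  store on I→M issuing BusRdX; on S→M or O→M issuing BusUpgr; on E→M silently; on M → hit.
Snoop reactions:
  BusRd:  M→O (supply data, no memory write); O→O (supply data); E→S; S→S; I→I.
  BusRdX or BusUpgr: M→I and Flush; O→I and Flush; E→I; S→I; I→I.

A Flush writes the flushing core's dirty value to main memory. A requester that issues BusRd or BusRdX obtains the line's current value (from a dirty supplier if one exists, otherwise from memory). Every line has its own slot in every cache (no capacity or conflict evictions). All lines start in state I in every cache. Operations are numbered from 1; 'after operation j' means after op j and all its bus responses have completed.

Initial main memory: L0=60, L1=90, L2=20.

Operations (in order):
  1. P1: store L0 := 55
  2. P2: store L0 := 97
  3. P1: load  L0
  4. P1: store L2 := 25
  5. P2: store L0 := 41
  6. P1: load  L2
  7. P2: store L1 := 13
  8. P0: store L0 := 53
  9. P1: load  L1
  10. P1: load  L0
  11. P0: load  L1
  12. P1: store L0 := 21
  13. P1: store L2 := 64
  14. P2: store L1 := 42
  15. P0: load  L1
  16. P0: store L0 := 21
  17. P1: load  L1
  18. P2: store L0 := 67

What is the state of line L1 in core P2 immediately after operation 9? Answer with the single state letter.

step 1: P1: store L0 := 55  ⟶  IMI  (L0)  txn=BusRdX  M[L0]=60
step 2: P2: store L0 := 97  ⟶  IIM  (L0)  txn=BusRdX+Flush  M[L0]=55
step 3: P1: load  L0  ⟶  ISO  (L0)  txn=BusRd  M[L0]=55
step 4: P1: store L2 := 25  ⟶  IMI  (L2)  txn=BusRdX  M[L2]=20
step 5: P2: store L0 := 41  ⟶  IIM  (L0)  txn=BusUpgr  M[L0]=55
step 6: P1: load  L2  ⟶  IMI  (L2)  txn=∅  M[L2]=20
step 7: P2: store L1 := 13  ⟶  IIM  (L1)  txn=BusRdX  M[L1]=90
step 8: P0: store L0 := 53  ⟶  MII  (L0)  txn=BusRdX+Flush  M[L0]=41
step 9: P1: load  L1  ⟶  ISO  (L1)  txn=BusRd  M[L1]=90
step 10: P1: load  L0  ⟶  OSI  (L0)  txn=BusRd  M[L0]=41
step 11: P0: load  L1  ⟶  SSO  (L1)  txn=BusRd  M[L1]=90
step 12: P1: store L0 := 21  ⟶  IMI  (L0)  txn=BusUpgr+Flush  M[L0]=53
step 13: P1: store L2 := 64  ⟶  IMI  (L2)  txn=∅  M[L2]=20
step 14: P2: store L1 := 42  ⟶  IIM  (L1)  txn=BusUpgr  M[L1]=90
step 15: P0: load  L1  ⟶  SIO  (L1)  txn=BusRd  M[L1]=90
step 16: P0: store L0 := 21  ⟶  MII  (L0)  txn=BusRdX+Flush  M[L0]=21
step 17: P1: load  L1  ⟶  SSO  (L1)  txn=BusRd  M[L1]=90
step 18: P2: store L0 := 67  ⟶  IIM  (L0)  txn=BusRdX+Flush  M[L0]=21

state = O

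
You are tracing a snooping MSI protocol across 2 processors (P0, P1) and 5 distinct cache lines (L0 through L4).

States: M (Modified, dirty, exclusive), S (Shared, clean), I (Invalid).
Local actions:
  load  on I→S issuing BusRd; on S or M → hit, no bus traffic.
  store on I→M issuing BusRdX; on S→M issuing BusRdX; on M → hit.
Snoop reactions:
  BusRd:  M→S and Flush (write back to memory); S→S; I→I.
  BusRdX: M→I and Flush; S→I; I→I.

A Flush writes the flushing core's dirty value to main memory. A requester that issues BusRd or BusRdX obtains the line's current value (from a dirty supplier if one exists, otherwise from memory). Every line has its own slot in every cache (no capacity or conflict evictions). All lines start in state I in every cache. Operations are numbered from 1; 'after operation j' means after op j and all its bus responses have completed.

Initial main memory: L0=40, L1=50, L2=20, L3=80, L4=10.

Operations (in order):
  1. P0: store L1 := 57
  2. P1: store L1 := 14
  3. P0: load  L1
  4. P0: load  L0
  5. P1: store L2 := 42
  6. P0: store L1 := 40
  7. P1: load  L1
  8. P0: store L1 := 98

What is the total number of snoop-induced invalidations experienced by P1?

invalidations = 2

1. P0: store L1 := 57  bus=[BusRdX]  L1: P0=M P1=I  mem[L1]=50
2. P1: store L1 := 14  bus=[BusRdX,Flush]  L1: P0=I P1=M  mem[L1]=57
3. P0: load  L1  bus=[BusRd,Flush]  L1: P0=S P1=S  mem[L1]=14
4. P0: load  L0  bus=[BusRd]  L0: P0=S P1=I  mem[L0]=40
5. P1: store L2 := 42  bus=[BusRdX]  L2: P0=I P1=M  mem[L2]=20
6. P0: store L1 := 40  bus=[BusRdX]  L1: P0=M P1=I  mem[L1]=14
7. P1: load  L1  bus=[BusRd,Flush]  L1: P0=S P1=S  mem[L1]=40
8. P0: store L1 := 98  bus=[BusRdX]  L1: P0=M P1=I  mem[L1]=40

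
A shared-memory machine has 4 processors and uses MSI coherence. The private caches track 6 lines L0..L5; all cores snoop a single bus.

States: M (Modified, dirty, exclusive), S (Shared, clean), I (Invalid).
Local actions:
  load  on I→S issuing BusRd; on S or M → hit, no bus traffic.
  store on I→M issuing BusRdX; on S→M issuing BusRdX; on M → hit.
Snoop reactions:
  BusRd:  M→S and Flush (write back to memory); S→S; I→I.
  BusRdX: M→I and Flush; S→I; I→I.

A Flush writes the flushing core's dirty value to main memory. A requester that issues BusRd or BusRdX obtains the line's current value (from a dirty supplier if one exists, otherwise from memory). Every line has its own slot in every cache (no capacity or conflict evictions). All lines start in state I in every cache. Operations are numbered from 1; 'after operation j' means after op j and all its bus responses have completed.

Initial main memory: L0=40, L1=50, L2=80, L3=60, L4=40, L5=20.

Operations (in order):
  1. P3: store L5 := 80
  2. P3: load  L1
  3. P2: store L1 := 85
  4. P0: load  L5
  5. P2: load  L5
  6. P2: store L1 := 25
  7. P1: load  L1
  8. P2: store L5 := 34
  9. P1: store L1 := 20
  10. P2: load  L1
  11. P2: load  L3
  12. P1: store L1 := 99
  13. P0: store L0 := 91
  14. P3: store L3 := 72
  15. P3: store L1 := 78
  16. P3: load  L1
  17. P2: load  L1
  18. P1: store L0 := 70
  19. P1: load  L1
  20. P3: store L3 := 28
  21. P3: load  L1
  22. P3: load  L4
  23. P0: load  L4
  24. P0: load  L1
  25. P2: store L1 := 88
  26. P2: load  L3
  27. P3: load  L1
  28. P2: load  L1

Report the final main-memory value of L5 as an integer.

[1] P3: store L5 := 80 | P0:I, P1:I, P2:I, P3:M(80) | bus: BusRdX
[2] P3: load  L1 | P0:I, P1:I, P2:I, P3:S(50) | bus: BusRd
[3] P2: store L1 := 85 | P0:I, P1:I, P2:M(85), P3:I | bus: BusRdX
[4] P0: load  L5 | P0:S(80), P1:I, P2:I, P3:S(80) | bus: BusRd,Flush
[5] P2: load  L5 | P0:S(80), P1:I, P2:S(80), P3:S(80) | bus: BusRd
[6] P2: store L1 := 25 | P0:I, P1:I, P2:M(25), P3:I | bus: none
[7] P1: load  L1 | P0:I, P1:S(25), P2:S(25), P3:I | bus: BusRd,Flush
[8] P2: store L5 := 34 | P0:I, P1:I, P2:M(34), P3:I | bus: BusRdX
[9] P1: store L1 := 20 | P0:I, P1:M(20), P2:I, P3:I | bus: BusRdX
[10] P2: load  L1 | P0:I, P1:S(20), P2:S(20), P3:I | bus: BusRd,Flush
[11] P2: load  L3 | P0:I, P1:I, P2:S(60), P3:I | bus: BusRd
[12] P1: store L1 := 99 | P0:I, P1:M(99), P2:I, P3:I | bus: BusRdX
[13] P0: store L0 := 91 | P0:M(91), P1:I, P2:I, P3:I | bus: BusRdX
[14] P3: store L3 := 72 | P0:I, P1:I, P2:I, P3:M(72) | bus: BusRdX
[15] P3: store L1 := 78 | P0:I, P1:I, P2:I, P3:M(78) | bus: BusRdX,Flush
[16] P3: load  L1 | P0:I, P1:I, P2:I, P3:M(78) | bus: none
[17] P2: load  L1 | P0:I, P1:I, P2:S(78), P3:S(78) | bus: BusRd,Flush
[18] P1: store L0 := 70 | P0:I, P1:M(70), P2:I, P3:I | bus: BusRdX,Flush
[19] P1: load  L1 | P0:I, P1:S(78), P2:S(78), P3:S(78) | bus: BusRd
[20] P3: store L3 := 28 | P0:I, P1:I, P2:I, P3:M(28) | bus: none
[21] P3: load  L1 | P0:I, P1:S(78), P2:S(78), P3:S(78) | bus: none
[22] P3: load  L4 | P0:I, P1:I, P2:I, P3:S(40) | bus: BusRd
[23] P0: load  L4 | P0:S(40), P1:I, P2:I, P3:S(40) | bus: BusRd
[24] P0: load  L1 | P0:S(78), P1:S(78), P2:S(78), P3:S(78) | bus: BusRd
[25] P2: store L1 := 88 | P0:I, P1:I, P2:M(88), P3:I | bus: BusRdX
[26] P2: load  L3 | P0:I, P1:I, P2:S(28), P3:S(28) | bus: BusRd,Flush
[27] P3: load  L1 | P0:I, P1:I, P2:S(88), P3:S(88) | bus: BusRd,Flush
[28] P2: load  L1 | P0:I, P1:I, P2:S(88), P3:S(88) | bus: none

memory[L5] = 80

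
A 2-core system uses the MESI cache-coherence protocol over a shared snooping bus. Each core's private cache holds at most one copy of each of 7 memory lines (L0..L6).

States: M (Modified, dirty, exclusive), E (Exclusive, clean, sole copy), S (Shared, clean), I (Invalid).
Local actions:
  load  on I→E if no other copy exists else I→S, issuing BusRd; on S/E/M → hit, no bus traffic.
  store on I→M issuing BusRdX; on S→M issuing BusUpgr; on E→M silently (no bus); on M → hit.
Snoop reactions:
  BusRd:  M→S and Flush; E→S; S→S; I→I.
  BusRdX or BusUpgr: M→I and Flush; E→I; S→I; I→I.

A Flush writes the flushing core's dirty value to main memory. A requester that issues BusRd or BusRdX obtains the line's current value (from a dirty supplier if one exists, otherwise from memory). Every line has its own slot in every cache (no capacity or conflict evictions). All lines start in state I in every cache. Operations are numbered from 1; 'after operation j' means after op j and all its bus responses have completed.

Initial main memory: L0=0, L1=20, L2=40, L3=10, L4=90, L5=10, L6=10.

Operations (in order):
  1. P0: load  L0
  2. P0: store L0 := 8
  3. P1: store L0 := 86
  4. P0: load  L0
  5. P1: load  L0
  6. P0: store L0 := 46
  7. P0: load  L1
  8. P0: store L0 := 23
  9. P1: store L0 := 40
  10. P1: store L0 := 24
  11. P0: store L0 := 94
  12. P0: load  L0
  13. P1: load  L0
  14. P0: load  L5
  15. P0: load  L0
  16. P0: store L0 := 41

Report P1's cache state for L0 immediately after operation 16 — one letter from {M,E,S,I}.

state = I

[1] P0: load  L0 | P0:E(0), P1:I | bus: BusRd
[2] P0: store L0 := 8 | P0:M(8), P1:I | bus: none
[3] P1: store L0 := 86 | P0:I, P1:M(86) | bus: BusRdX,Flush
[4] P0: load  L0 | P0:S(86), P1:S(86) | bus: BusRd,Flush
[5] P1: load  L0 | P0:S(86), P1:S(86) | bus: none
[6] P0: store L0 := 46 | P0:M(46), P1:I | bus: BusUpgr
[7] P0: load  L1 | P0:E(20), P1:I | bus: BusRd
[8] P0: store L0 := 23 | P0:M(23), P1:I | bus: none
[9] P1: store L0 := 40 | P0:I, P1:M(40) | bus: BusRdX,Flush
[10] P1: store L0 := 24 | P0:I, P1:M(24) | bus: none
[11] P0: store L0 := 94 | P0:M(94), P1:I | bus: BusRdX,Flush
[12] P0: load  L0 | P0:M(94), P1:I | bus: none
[13] P1: load  L0 | P0:S(94), P1:S(94) | bus: BusRd,Flush
[14] P0: load  L5 | P0:E(10), P1:I | bus: BusRd
[15] P0: load  L0 | P0:S(94), P1:S(94) | bus: none
[16] P0: store L0 := 41 | P0:M(41), P1:I | bus: BusUpgr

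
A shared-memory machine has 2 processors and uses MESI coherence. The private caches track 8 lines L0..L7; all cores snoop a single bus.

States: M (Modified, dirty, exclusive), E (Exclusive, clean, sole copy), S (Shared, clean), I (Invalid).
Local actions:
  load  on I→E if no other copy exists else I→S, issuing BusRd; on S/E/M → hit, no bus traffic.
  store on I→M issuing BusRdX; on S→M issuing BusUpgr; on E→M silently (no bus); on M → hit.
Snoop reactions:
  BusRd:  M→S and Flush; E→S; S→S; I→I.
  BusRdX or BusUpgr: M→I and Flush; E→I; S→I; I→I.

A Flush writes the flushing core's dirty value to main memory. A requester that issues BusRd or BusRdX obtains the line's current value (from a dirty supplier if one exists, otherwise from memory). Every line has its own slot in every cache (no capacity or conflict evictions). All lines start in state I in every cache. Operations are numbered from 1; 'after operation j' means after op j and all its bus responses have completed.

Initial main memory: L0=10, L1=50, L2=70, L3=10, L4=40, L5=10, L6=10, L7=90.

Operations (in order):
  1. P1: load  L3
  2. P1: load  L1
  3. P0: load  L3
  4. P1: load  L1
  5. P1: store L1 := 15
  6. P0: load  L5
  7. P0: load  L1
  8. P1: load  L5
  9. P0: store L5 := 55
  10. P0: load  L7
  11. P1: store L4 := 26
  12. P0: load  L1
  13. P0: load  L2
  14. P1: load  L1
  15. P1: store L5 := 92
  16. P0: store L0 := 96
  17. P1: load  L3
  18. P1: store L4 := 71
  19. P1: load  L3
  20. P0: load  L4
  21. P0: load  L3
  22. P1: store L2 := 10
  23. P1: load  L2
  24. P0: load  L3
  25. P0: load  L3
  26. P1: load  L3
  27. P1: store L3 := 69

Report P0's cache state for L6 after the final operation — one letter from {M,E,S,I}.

state = I

[1] P1: load  L3 | P0:I, P1:E(10) | bus: BusRd
[2] P1: load  L1 | P0:I, P1:E(50) | bus: BusRd
[3] P0: load  L3 | P0:S(10), P1:S(10) | bus: BusRd
[4] P1: load  L1 | P0:I, P1:E(50) | bus: none
[5] P1: store L1 := 15 | P0:I, P1:M(15) | bus: none
[6] P0: load  L5 | P0:E(10), P1:I | bus: BusRd
[7] P0: load  L1 | P0:S(15), P1:S(15) | bus: BusRd,Flush
[8] P1: load  L5 | P0:S(10), P1:S(10) | bus: BusRd
[9] P0: store L5 := 55 | P0:M(55), P1:I | bus: BusUpgr
[10] P0: load  L7 | P0:E(90), P1:I | bus: BusRd
[11] P1: store L4 := 26 | P0:I, P1:M(26) | bus: BusRdX
[12] P0: load  L1 | P0:S(15), P1:S(15) | bus: none
[13] P0: load  L2 | P0:E(70), P1:I | bus: BusRd
[14] P1: load  L1 | P0:S(15), P1:S(15) | bus: none
[15] P1: store L5 := 92 | P0:I, P1:M(92) | bus: BusRdX,Flush
[16] P0: store L0 := 96 | P0:M(96), P1:I | bus: BusRdX
[17] P1: load  L3 | P0:S(10), P1:S(10) | bus: none
[18] P1: store L4 := 71 | P0:I, P1:M(71) | bus: none
[19] P1: load  L3 | P0:S(10), P1:S(10) | bus: none
[20] P0: load  L4 | P0:S(71), P1:S(71) | bus: BusRd,Flush
[21] P0: load  L3 | P0:S(10), P1:S(10) | bus: none
[22] P1: store L2 := 10 | P0:I, P1:M(10) | bus: BusRdX
[23] P1: load  L2 | P0:I, P1:M(10) | bus: none
[24] P0: load  L3 | P0:S(10), P1:S(10) | bus: none
[25] P0: load  L3 | P0:S(10), P1:S(10) | bus: none
[26] P1: load  L3 | P0:S(10), P1:S(10) | bus: none
[27] P1: store L3 := 69 | P0:I, P1:M(69) | bus: BusUpgr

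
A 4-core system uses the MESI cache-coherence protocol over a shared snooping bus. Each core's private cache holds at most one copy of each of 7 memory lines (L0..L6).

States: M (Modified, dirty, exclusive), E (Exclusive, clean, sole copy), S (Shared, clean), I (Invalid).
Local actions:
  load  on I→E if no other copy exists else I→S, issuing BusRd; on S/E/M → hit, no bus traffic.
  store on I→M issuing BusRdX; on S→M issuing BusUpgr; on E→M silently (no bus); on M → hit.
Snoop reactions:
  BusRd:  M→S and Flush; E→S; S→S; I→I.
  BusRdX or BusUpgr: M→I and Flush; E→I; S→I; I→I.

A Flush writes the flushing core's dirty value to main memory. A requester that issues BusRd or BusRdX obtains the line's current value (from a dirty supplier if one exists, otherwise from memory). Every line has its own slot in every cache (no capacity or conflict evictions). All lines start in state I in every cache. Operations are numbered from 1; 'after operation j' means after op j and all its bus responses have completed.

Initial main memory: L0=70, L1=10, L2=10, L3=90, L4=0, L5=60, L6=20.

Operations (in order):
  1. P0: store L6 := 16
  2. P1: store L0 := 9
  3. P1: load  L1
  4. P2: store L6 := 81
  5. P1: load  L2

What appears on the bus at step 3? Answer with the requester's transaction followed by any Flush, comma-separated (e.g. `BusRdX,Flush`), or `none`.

bus = BusRd

1. P0: store L6 := 16  bus=[BusRdX]  L6: P0=M P1=I P2=I P3=I  mem[L6]=20
2. P1: store L0 := 9  bus=[BusRdX]  L0: P0=I P1=M P2=I P3=I  mem[L0]=70
3. P1: load  L1  bus=[BusRd]  L1: P0=I P1=E P2=I P3=I  mem[L1]=10
4. P2: store L6 := 81  bus=[BusRdX,Flush]  L6: P0=I P1=I P2=M P3=I  mem[L6]=16
5. P1: load  L2  bus=[BusRd]  L2: P0=I P1=E P2=I P3=I  mem[L2]=10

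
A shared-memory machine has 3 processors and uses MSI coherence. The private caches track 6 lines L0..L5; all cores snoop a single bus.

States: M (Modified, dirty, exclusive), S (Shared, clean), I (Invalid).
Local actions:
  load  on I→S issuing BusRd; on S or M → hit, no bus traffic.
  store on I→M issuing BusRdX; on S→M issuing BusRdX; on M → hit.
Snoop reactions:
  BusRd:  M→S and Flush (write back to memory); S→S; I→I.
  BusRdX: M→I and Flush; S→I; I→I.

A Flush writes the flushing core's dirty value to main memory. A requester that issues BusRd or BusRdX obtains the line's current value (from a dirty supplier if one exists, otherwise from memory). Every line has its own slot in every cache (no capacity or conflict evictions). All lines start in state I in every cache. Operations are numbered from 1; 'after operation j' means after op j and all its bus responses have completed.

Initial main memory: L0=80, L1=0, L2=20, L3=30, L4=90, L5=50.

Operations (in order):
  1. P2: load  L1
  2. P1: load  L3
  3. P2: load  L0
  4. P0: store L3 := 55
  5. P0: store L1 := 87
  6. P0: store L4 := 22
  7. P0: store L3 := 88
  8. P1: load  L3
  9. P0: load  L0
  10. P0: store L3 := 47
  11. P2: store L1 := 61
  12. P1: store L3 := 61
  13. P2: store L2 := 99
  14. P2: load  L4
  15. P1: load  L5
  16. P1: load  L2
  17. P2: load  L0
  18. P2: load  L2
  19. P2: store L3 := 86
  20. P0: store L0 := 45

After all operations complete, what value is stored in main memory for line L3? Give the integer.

[1] P2: load  L1 | P0:I, P1:I, P2:S(0) | bus: BusRd
[2] P1: load  L3 | P0:I, P1:S(30), P2:I | bus: BusRd
[3] P2: load  L0 | P0:I, P1:I, P2:S(80) | bus: BusRd
[4] P0: store L3 := 55 | P0:M(55), P1:I, P2:I | bus: BusRdX
[5] P0: store L1 := 87 | P0:M(87), P1:I, P2:I | bus: BusRdX
[6] P0: store L4 := 22 | P0:M(22), P1:I, P2:I | bus: BusRdX
[7] P0: store L3 := 88 | P0:M(88), P1:I, P2:I | bus: none
[8] P1: load  L3 | P0:S(88), P1:S(88), P2:I | bus: BusRd,Flush
[9] P0: load  L0 | P0:S(80), P1:I, P2:S(80) | bus: BusRd
[10] P0: store L3 := 47 | P0:M(47), P1:I, P2:I | bus: BusRdX
[11] P2: store L1 := 61 | P0:I, P1:I, P2:M(61) | bus: BusRdX,Flush
[12] P1: store L3 := 61 | P0:I, P1:M(61), P2:I | bus: BusRdX,Flush
[13] P2: store L2 := 99 | P0:I, P1:I, P2:M(99) | bus: BusRdX
[14] P2: load  L4 | P0:S(22), P1:I, P2:S(22) | bus: BusRd,Flush
[15] P1: load  L5 | P0:I, P1:S(50), P2:I | bus: BusRd
[16] P1: load  L2 | P0:I, P1:S(99), P2:S(99) | bus: BusRd,Flush
[17] P2: load  L0 | P0:S(80), P1:I, P2:S(80) | bus: none
[18] P2: load  L2 | P0:I, P1:S(99), P2:S(99) | bus: none
[19] P2: store L3 := 86 | P0:I, P1:I, P2:M(86) | bus: BusRdX,Flush
[20] P0: store L0 := 45 | P0:M(45), P1:I, P2:I | bus: BusRdX

memory[L3] = 61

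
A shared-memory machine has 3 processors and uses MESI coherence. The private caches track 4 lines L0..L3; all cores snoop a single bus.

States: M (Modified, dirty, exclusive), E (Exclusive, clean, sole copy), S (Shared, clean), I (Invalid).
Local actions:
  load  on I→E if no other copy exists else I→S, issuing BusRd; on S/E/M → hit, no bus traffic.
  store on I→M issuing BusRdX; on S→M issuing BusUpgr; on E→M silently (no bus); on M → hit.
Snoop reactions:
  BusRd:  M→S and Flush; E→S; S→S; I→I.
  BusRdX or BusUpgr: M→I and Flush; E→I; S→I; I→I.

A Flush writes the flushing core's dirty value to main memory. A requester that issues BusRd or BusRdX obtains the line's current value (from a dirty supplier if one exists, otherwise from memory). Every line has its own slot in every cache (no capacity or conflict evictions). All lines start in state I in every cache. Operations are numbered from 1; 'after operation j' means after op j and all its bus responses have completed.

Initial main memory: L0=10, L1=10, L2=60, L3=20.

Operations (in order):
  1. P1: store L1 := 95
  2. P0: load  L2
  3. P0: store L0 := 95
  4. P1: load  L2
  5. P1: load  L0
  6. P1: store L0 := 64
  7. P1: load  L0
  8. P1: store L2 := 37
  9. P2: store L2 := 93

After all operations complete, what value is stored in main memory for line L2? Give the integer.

memory[L2] = 37

  op1 P1: store L1 := 95 → I/M/I on L1; bus BusRdX; mem=10
  op2 P0: load  L2 → E/I/I on L2; bus BusRd; mem=60
  op3 P0: store L0 := 95 → M/I/I on L0; bus BusRdX; mem=10
  op4 P1: load  L2 → S/S/I on L2; bus BusRd; mem=60
  op5 P1: load  L0 → S/S/I on L0; bus BusRd Flush; mem=95
  op6 P1: store L0 := 64 → I/M/I on L0; bus BusUpgr; mem=95
  op7 P1: load  L0 → I/M/I on L0; bus (none); mem=95
  op8 P1: store L2 := 37 → I/M/I on L2; bus BusUpgr; mem=60
  op9 P2: store L2 := 93 → I/I/M on L2; bus BusRdX Flush; mem=37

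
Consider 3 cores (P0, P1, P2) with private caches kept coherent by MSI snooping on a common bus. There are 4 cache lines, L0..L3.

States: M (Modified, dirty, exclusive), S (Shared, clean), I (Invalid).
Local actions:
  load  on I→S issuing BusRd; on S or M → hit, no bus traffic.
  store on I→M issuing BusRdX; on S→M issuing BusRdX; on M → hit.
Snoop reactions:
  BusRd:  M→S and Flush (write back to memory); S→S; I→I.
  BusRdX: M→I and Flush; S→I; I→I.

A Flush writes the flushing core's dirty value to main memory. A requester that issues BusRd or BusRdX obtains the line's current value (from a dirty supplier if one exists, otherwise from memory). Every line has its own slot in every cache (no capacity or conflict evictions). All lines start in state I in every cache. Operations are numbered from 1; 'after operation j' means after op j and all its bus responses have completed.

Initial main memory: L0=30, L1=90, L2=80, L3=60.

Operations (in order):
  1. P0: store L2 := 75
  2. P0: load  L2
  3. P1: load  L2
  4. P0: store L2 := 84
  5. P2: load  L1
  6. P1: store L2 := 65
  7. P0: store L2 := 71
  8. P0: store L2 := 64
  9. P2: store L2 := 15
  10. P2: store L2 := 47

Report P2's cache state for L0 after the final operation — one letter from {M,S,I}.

[1] P0: store L2 := 75 | P0:M(75), P1:I, P2:I | bus: BusRdX
[2] P0: load  L2 | P0:M(75), P1:I, P2:I | bus: none
[3] P1: load  L2 | P0:S(75), P1:S(75), P2:I | bus: BusRd,Flush
[4] P0: store L2 := 84 | P0:M(84), P1:I, P2:I | bus: BusRdX
[5] P2: load  L1 | P0:I, P1:I, P2:S(90) | bus: BusRd
[6] P1: store L2 := 65 | P0:I, P1:M(65), P2:I | bus: BusRdX,Flush
[7] P0: store L2 := 71 | P0:M(71), P1:I, P2:I | bus: BusRdX,Flush
[8] P0: store L2 := 64 | P0:M(64), P1:I, P2:I | bus: none
[9] P2: store L2 := 15 | P0:I, P1:I, P2:M(15) | bus: BusRdX,Flush
[10] P2: store L2 := 47 | P0:I, P1:I, P2:M(47) | bus: none

state = I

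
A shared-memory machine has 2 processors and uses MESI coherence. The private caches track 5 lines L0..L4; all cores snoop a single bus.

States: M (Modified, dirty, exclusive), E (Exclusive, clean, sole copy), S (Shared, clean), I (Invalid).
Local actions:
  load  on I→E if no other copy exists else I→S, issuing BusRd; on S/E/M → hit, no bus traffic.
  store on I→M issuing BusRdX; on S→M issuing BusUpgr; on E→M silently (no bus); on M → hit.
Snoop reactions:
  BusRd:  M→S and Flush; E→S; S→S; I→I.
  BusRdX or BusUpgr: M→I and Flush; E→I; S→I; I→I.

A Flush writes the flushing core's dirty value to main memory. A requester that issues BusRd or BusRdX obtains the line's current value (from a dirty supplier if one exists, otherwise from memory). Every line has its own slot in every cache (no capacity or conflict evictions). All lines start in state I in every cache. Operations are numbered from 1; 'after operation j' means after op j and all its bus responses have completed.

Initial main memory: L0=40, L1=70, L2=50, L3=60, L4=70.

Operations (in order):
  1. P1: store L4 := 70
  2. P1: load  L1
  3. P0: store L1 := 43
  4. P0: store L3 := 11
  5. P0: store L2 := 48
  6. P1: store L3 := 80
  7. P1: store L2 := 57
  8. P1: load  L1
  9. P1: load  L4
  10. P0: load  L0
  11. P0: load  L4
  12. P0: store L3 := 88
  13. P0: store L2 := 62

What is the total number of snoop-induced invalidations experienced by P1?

invalidations = 3

[1] P1: store L4 := 70 | P0:I, P1:M(70) | bus: BusRdX
[2] P1: load  L1 | P0:I, P1:E(70) | bus: BusRd
[3] P0: store L1 := 43 | P0:M(43), P1:I | bus: BusRdX
[4] P0: store L3 := 11 | P0:M(11), P1:I | bus: BusRdX
[5] P0: store L2 := 48 | P0:M(48), P1:I | bus: BusRdX
[6] P1: store L3 := 80 | P0:I, P1:M(80) | bus: BusRdX,Flush
[7] P1: store L2 := 57 | P0:I, P1:M(57) | bus: BusRdX,Flush
[8] P1: load  L1 | P0:S(43), P1:S(43) | bus: BusRd,Flush
[9] P1: load  L4 | P0:I, P1:M(70) | bus: none
[10] P0: load  L0 | P0:E(40), P1:I | bus: BusRd
[11] P0: load  L4 | P0:S(70), P1:S(70) | bus: BusRd,Flush
[12] P0: store L3 := 88 | P0:M(88), P1:I | bus: BusRdX,Flush
[13] P0: store L2 := 62 | P0:M(62), P1:I | bus: BusRdX,Flush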